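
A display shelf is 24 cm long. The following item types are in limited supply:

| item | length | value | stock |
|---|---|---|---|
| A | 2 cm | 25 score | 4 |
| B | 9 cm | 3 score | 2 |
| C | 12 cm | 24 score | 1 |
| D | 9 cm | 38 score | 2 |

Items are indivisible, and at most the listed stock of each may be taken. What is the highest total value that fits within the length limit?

151 score

Top feasible selections:
- 3×A + 2×D: length 24, value 151
- 4×A + 1×D: length 17, value 138
- 2×A + 2×D: length 22, value 126
- 4×A + 1×C: length 20, value 124
Best: 151 score.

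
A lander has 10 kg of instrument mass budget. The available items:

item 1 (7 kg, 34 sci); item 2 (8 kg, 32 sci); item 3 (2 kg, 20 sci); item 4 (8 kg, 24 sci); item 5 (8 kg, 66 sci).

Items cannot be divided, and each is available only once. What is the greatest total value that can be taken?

86 sci

This is a 0/1 knapsack; check combinations near the capacity.
- item 3+item 5: mass 2+8=10, value 20+66=86
- item 5: mass 8, value 66
- item 1+item 3: mass 7+2=9, value 34+20=54
- item 2+item 3: mass 8+2=10, value 32+20=52
Best: 86 sci.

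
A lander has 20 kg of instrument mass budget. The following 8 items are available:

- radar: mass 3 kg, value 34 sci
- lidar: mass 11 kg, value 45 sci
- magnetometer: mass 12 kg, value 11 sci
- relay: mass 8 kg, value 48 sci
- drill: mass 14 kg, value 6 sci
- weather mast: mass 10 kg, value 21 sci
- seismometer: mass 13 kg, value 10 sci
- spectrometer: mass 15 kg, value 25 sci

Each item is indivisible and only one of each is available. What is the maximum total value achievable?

93 sci

This is a 0/1 knapsack; check combinations near the capacity.
- lidar+relay: mass 11+8=19, value 45+48=93
- radar+relay: mass 3+8=11, value 34+48=82
- radar+lidar: mass 3+11=14, value 34+45=79
- relay+weather mast: mass 8+10=18, value 48+21=69
Best: 93 sci.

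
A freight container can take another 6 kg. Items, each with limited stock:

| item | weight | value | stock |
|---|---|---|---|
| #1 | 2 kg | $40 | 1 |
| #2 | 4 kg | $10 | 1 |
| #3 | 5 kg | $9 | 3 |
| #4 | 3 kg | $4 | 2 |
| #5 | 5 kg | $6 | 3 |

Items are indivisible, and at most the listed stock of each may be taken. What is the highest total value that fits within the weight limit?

Top feasible selections:
- 1×#1 + 1×#2: weight 6, value 50
- 1×#1 + 1×#4: weight 5, value 44
Best: $50.

$50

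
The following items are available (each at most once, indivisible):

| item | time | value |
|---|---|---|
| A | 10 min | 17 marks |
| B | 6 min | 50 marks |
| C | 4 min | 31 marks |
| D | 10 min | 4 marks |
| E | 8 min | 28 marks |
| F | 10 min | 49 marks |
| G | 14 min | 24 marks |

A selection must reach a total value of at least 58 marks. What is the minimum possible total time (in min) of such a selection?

Subsets with value ≥ 58, sorted by total time:
- B+C: time 10, value 81
- C+E: time 12, value 59
- C+F: time 14, value 80
Minimum time: 10 min.

10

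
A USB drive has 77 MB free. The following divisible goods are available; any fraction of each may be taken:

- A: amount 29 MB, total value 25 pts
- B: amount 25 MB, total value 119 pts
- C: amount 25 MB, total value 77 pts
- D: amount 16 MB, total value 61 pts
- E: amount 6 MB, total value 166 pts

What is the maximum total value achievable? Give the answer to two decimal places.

427.31

Take in order of value per unit:
- E (166/6 per unit): all 6 → value 166, running total 166.00
- B (119/25 per unit): all 25 → value 119, running total 285.00
- D (61/16 per unit): all 16 → value 61, running total 346.00
- C (77/25 per unit): all 25 → value 77, running total 423.00
- A (25/29 per unit): 5 of 29 → value 5×25/29 = 4.3103, running total 427.31
Total 427.31.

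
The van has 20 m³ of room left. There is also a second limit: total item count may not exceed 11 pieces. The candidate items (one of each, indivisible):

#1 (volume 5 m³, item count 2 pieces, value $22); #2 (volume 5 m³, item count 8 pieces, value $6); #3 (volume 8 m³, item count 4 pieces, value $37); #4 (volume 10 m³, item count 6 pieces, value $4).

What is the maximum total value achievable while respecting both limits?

$59

Feasible sets respecting both limits:
- #1+#3: volume 13, item count 6, value 59
- #3+#4: volume 18, item count 10, value 41
- #3: volume 8, item count 4, value 37
Best: $59.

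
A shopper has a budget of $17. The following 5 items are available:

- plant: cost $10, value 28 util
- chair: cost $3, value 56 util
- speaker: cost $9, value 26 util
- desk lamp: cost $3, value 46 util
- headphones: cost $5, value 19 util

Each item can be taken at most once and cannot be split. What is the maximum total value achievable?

Check high-value combinations within $17:
- plant+chair+desk lamp: cost 10+3+3=16, value 28+56+46=130
- chair+speaker+desk lamp: cost 3+9+3=15, value 56+26+46=128
- chair+desk lamp+headphones: cost 3+3+5=11, value 56+46+19=121
- chair+desk lamp: cost 3+3=6, value 56+46=102
- chair+speaker+headphones: cost 3+9+5=17, value 56+26+19=101
Best: 130 util.

130 util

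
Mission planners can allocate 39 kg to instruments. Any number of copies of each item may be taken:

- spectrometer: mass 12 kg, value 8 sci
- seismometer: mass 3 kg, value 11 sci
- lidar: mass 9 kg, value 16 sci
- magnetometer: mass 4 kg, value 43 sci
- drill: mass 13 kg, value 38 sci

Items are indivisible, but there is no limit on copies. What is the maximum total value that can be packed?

Best value-per-unit is magnetometer at 43/4; filling with it alone gives 9×43 = 387.
Optimal mix: 1×seismometer + 9×magnetometer → mass 39, value 398.

398 sci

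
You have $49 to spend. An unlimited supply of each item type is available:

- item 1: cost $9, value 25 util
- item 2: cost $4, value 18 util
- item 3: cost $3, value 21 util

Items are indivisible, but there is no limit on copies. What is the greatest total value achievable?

336 util

Best value-per-unit is item 3 at 21/3, and filling with it alone uses cost 16×3=48. No mix of the others beats 16×21 = 336.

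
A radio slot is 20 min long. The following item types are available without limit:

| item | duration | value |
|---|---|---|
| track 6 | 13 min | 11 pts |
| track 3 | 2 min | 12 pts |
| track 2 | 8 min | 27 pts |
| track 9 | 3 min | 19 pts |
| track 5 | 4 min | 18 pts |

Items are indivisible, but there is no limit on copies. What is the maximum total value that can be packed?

Best value-per-unit is track 9 at 19/3; filling with it alone gives 6×19 = 114.
Optimal mix: 1×track 3 + 6×track 9 → duration 20, value 126.

126 pts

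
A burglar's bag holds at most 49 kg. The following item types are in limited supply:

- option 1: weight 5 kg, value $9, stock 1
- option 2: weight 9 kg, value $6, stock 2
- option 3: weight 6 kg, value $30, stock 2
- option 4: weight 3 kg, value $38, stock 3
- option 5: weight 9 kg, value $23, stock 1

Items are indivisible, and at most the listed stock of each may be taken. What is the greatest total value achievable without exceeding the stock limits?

Best selections within weight 49 and stock limits:
- 1×option 1 + 1×option 2 + 2×option 3 + 3×option 4 + 1×option 5: weight 44, value 212
- 2×option 2 + 2×option 3 + 3×option 4 + 1×option 5: weight 48, value 209
- 1×option 1 + 2×option 3 + 3×option 4 + 1×option 5: weight 35, value 206
Best: $212.

$212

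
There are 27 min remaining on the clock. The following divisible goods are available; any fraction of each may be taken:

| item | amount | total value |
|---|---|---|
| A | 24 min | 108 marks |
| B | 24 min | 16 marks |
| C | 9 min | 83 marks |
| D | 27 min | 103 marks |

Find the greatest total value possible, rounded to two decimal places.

Take in order of value per unit:
- C (83/9 per unit): all 9 → value 83, running total 83.00
- A (108/24 per unit): 18 of 24 → value 18×108/24 = 81.0000, running total 164.00
Total 164.00.

164.00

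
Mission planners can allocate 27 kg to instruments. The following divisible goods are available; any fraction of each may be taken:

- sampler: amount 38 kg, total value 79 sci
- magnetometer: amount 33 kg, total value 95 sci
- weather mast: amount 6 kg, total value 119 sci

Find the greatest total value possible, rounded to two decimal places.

179.45

Take in order of value per unit:
- weather mast (119/6 per unit): all 6 → value 119, running total 119.00
- magnetometer (95/33 per unit): 21 of 33 → value 21×95/33 = 60.4545, running total 179.45
Total 179.45.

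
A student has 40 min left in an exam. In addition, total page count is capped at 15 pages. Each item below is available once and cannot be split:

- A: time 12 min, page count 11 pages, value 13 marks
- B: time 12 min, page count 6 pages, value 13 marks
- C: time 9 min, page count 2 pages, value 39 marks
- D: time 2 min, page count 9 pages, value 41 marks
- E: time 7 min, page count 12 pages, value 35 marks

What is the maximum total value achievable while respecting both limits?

Feasible sets respecting both limits:
- C+D: time 11, page count 11, value 80
- C+E: time 16, page count 14, value 74
- B+D: time 14, page count 15, value 54
- A+C: time 21, page count 13, value 52
Best: 80 marks.

80 marks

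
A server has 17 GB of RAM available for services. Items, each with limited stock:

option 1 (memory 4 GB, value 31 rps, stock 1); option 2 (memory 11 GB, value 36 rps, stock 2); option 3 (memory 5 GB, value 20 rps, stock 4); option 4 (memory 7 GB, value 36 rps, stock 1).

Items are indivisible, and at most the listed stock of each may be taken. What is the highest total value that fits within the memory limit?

Top feasible selections:
- 1×option 1 + 1×option 3 + 1×option 4: memory 16, value 87
- 2×option 3 + 1×option 4: memory 17, value 76
Best: 87 rps.

87 rps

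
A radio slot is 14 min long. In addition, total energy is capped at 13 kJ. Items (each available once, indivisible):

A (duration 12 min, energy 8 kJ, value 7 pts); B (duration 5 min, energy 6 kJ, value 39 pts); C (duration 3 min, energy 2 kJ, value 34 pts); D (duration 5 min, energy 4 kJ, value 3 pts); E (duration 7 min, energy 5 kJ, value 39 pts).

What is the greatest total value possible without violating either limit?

78 pts

Feasible sets respecting both limits:
- B+E: duration 12, energy 11, value 78
- B+C+D: duration 13, energy 12, value 76
- B+C: duration 8, energy 8, value 73
- C+E: duration 10, energy 7, value 73
Best: 78 pts.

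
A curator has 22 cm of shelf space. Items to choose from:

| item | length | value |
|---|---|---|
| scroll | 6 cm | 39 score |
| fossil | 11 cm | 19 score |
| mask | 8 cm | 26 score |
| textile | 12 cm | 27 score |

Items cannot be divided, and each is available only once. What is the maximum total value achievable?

66 score

Check high-value combinations within 22 cm:
- scroll+textile: length 6+12=18, value 39+27=66
- scroll+mask: length 6+8=14, value 39+26=65
- scroll+fossil: length 6+11=17, value 39+19=58
- mask+textile: length 8+12=20, value 26+27=53
Best: 66 score.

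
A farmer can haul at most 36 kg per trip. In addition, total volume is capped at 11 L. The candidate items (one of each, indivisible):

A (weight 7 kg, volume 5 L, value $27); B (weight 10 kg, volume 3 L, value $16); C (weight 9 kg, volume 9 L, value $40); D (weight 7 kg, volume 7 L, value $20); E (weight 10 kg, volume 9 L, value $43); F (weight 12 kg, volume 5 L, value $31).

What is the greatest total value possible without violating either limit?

Feasible sets respecting both limits:
- A+F: weight 19, volume 10, value 58
- B+F: weight 22, volume 8, value 47
- A+B: weight 17, volume 8, value 43
Best: $58.

$58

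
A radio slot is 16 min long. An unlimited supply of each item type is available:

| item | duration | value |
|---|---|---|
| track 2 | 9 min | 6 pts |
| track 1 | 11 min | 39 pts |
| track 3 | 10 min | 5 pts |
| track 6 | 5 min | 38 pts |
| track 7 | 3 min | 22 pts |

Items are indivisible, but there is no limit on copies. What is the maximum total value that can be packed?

Best value-per-unit is track 6 at 38/5; filling with it alone gives 3×38 = 114.
Optimal mix: 2×track 6 + 2×track 7 → duration 16, value 120.

120 pts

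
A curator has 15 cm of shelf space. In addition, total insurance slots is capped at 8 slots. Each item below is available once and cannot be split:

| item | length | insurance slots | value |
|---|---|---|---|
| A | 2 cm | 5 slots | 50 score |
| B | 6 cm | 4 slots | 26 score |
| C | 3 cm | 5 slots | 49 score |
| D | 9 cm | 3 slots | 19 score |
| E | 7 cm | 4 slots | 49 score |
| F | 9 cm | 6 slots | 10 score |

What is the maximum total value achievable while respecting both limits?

75 score

Feasible sets respecting both limits:
- B+E: length 13, insurance slots 8, value 75
- A+D: length 11, insurance slots 8, value 69
- C+D: length 12, insurance slots 8, value 68
Best: 75 score.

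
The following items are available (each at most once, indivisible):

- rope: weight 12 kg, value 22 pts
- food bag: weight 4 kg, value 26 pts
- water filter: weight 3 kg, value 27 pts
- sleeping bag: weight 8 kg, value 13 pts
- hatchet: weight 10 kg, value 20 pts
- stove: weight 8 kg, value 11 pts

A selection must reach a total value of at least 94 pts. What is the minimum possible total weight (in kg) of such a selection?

29

Subsets with value ≥ 94, sorted by total weight:
- rope+food bag+water filter+hatchet: weight 29, value 95
- food bag+water filter+sleeping bag+hatchet+stove: weight 33, value 97
- rope+food bag+water filter+sleeping bag+stove: weight 35, value 99
- rope+food bag+water filter+sleeping bag+hatchet: weight 37, value 108
Minimum weight: 29 kg.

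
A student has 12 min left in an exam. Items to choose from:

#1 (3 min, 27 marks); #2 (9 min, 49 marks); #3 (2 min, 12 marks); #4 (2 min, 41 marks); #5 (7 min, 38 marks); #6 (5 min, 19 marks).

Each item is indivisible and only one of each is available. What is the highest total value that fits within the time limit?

106 marks

This is a 0/1 knapsack; check combinations near the capacity.
- #1+#4+#5: time 3+2+7=12, value 27+41+38=106
- #1+#3+#4+#6: time 3+2+2+5=12, value 27+12+41+19=99
- #3+#4+#5: time 2+2+7=11, value 12+41+38=91
- #2+#4: time 9+2=11, value 49+41=90
- #1+#4+#6: time 3+2+5=10, value 27+41+19=87
Best: 106 marks.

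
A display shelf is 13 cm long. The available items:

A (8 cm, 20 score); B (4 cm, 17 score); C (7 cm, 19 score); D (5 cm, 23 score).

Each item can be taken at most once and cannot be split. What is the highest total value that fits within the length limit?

Check high-value combinations within 13 cm:
- A+D: length 8+5=13, value 20+23=43
- C+D: length 7+5=12, value 19+23=42
- B+D: length 4+5=9, value 17+23=40
Best: 43 score.

43 score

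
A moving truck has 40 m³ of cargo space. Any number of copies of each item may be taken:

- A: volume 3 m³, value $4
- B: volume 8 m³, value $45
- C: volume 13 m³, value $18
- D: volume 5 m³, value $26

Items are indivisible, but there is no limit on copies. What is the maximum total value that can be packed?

Best value-per-unit is B at 45/8, and filling with it alone uses volume 5×8=40. No mix of the others beats 5×45 = 225.

$225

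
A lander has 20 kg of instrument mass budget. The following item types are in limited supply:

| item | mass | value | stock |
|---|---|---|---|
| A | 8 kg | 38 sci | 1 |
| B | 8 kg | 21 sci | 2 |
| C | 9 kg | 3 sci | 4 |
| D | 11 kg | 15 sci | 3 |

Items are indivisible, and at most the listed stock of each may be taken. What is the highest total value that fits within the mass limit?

Top feasible selections:
- 1×A + 1×B: mass 16, value 59
- 1×A + 1×D: mass 19, value 53
- 2×B: mass 16, value 42
- 1×A + 1×C: mass 17, value 41
Best: 59 sci.

59 sci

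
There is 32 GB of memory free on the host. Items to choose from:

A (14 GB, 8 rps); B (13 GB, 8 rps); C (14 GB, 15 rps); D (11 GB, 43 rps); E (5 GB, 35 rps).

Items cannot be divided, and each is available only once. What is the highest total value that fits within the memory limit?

Check high-value combinations within 32 GB:
- C+D+E: memory 14+11+5=30, value 15+43+35=93
- B+D+E: memory 13+11+5=29, value 8+43+35=86
- A+D+E: memory 14+11+5=30, value 8+43+35=86
- D+E: memory 11+5=16, value 43+35=78
Best: 93 rps.

93 rps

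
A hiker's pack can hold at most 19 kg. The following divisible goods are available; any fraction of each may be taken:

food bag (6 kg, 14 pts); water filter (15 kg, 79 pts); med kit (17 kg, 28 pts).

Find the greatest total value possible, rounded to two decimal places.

88.33

Take in order of value per unit:
- water filter (79/15 per unit): all 15 → value 79, running total 79.00
- food bag (14/6 per unit): 4 of 6 → value 4×14/6 = 9.3333, running total 88.33
Total 88.33.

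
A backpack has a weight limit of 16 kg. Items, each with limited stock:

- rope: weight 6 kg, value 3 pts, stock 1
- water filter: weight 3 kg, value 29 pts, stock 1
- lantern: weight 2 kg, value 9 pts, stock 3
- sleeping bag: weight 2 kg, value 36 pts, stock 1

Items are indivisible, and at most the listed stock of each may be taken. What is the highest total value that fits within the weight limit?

92 pts

Best selections within weight 16 and stock limits:
- 1×water filter + 3×lantern + 1×sleeping bag: weight 11, value 92
- 1×rope + 1×water filter + 2×lantern + 1×sleeping bag: weight 15, value 86
- 1×water filter + 2×lantern + 1×sleeping bag: weight 9, value 83
- 1×rope + 1×water filter + 1×lantern + 1×sleeping bag: weight 13, value 77
Best: 92 pts.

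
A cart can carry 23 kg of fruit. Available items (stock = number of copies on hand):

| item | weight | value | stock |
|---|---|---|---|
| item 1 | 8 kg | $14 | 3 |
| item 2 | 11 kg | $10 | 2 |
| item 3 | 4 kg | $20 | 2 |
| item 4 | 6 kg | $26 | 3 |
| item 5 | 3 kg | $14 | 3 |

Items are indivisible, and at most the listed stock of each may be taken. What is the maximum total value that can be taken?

Top feasible selections:
- 2×item 3 + 1×item 4 + 3×item 5: weight 23, value 108
- 2×item 3 + 2×item 4 + 1×item 5: weight 23, value 106
- 1×item 3 + 2×item 4 + 2×item 5: weight 22, value 100
- 1×item 3 + 3×item 4: weight 22, value 98
Best: $108.

$108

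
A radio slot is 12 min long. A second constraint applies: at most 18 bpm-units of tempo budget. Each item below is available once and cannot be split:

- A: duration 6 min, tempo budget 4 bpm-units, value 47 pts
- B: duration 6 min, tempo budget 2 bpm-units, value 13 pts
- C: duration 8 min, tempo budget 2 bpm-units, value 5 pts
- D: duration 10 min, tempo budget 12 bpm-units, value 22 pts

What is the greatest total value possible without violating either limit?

Feasible sets respecting both limits:
- A+B: duration 12, tempo budget 6, value 60
- A: duration 6, tempo budget 4, value 47
- D: duration 10, tempo budget 12, value 22
- B: duration 6, tempo budget 2, value 13
Best: 60 pts.

60 pts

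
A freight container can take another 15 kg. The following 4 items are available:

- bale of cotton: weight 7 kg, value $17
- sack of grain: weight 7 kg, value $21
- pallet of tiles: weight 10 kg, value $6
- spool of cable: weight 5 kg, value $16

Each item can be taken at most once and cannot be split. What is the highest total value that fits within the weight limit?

This is a 0/1 knapsack; check combinations near the capacity.
- bale of cotton+sack of grain: weight 7+7=14, value 17+21=38
- sack of grain+spool of cable: weight 7+5=12, value 21+16=37
- bale of cotton+spool of cable: weight 7+5=12, value 17+16=33
- pallet of tiles+spool of cable: weight 10+5=15, value 6+16=22
Best: $38.

$38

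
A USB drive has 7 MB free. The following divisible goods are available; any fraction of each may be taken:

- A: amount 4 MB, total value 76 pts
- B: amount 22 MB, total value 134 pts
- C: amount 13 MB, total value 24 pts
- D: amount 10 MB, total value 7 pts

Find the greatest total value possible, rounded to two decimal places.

94.27

Take in order of value per unit:
- A (76/4 per unit): all 4 → value 76, running total 76.00
- B (134/22 per unit): 3 of 22 → value 3×134/22 = 18.2727, running total 94.27
Total 94.27.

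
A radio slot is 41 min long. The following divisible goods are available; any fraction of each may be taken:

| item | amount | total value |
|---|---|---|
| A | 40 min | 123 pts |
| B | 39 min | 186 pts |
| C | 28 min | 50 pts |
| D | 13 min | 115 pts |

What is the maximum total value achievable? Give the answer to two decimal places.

248.54

Take in order of value per unit:
- D (115/13 per unit): all 13 → value 115, running total 115.00
- B (186/39 per unit): 28 of 39 → value 28×186/39 = 133.5385, running total 248.54
Total 248.54.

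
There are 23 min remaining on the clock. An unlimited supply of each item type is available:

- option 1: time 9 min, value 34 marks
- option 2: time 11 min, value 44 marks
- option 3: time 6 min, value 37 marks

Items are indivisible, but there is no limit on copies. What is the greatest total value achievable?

Best value-per-unit is option 3 at 37/6; filling with it alone gives 3×37 = 111.
Optimal mix: 1×option 2 + 2×option 3 → time 23, value 118.

118 marks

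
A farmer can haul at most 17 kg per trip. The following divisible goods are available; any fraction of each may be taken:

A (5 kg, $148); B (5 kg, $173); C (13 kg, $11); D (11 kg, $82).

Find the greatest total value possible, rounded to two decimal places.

Take in order of value per unit:
- B (173/5 per unit): all 5 → value 173, running total 173.00
- A (148/5 per unit): all 5 → value 148, running total 321.00
- D (82/11 per unit): 7 of 11 → value 7×82/11 = 52.1818, running total 373.18
Total 373.18.

373.18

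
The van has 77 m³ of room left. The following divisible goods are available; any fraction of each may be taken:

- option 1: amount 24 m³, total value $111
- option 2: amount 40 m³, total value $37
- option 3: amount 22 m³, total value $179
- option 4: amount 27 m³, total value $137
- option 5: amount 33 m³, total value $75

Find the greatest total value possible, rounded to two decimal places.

Take in order of value per unit:
- option 3 (179/22 per unit): all 22 → value 179, running total 179.00
- option 4 (137/27 per unit): all 27 → value 137, running total 316.00
- option 1 (111/24 per unit): all 24 → value 111, running total 427.00
- option 5 (75/33 per unit): 4 of 33 → value 4×75/33 = 9.0909, running total 436.09
Total 436.09.

436.09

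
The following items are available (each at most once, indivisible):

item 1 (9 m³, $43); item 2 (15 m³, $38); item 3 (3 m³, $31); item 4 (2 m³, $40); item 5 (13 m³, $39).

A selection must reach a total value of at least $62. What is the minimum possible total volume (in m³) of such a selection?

5

Subsets with value ≥ 62, sorted by total volume:
- item 3+item 4: volume 5, value 71
- item 1+item 4: volume 11, value 83
- item 1+item 3: volume 12, value 74
Minimum volume: 5 m³.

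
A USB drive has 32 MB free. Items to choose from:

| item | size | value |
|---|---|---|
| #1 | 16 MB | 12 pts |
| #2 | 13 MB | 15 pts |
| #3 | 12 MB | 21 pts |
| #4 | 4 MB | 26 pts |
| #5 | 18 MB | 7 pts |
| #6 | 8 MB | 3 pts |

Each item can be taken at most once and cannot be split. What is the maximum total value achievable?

This is a 0/1 knapsack; check combinations near the capacity.
- #2+#3+#4: size 13+12+4=29, value 15+21+26=62
- #1+#3+#4: size 16+12+4=32, value 12+21+26=59
- #3+#4+#6: size 12+4+8=24, value 21+26+3=50
- #3+#4: size 12+4=16, value 21+26=47
Best: 62 pts.

62 pts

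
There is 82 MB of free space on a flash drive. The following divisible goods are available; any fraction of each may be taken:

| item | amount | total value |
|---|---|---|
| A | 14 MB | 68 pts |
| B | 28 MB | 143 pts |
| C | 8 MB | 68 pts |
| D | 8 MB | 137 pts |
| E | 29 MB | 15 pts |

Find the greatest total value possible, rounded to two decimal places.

428.41

Take in order of value per unit:
- D (137/8 per unit): all 8 → value 137, running total 137.00
- C (68/8 per unit): all 8 → value 68, running total 205.00
- B (143/28 per unit): all 28 → value 143, running total 348.00
- A (68/14 per unit): all 14 → value 68, running total 416.00
- E (15/29 per unit): 24 of 29 → value 24×15/29 = 12.4138, running total 428.41
Total 428.41.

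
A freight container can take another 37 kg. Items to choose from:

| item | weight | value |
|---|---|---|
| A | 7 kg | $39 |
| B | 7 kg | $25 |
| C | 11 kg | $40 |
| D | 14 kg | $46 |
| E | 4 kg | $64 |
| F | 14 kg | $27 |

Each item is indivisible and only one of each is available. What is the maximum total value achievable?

This is a 0/1 knapsack; check combinations near the capacity.
- A+C+D+E: weight 7+11+14+4=36, value 39+40+46+64=189
- B+C+D+E: weight 7+11+14+4=36, value 25+40+46+64=175
- A+B+D+E: weight 7+7+14+4=32, value 39+25+46+64=174
- A+C+E+F: weight 7+11+4+14=36, value 39+40+64+27=170
- A+B+C+E: weight 7+7+11+4=29, value 39+25+40+64=168
Best: $189.

$189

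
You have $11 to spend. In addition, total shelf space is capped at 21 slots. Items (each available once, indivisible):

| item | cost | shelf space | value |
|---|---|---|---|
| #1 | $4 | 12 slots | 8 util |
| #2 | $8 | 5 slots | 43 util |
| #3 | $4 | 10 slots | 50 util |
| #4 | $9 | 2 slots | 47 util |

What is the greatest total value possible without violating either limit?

50 util

Feasible sets respecting both limits:
- #3: cost 4, shelf space 10, value 50
- #4: cost 9, shelf space 2, value 47
- #2: cost 8, shelf space 5, value 43
Best: 50 util.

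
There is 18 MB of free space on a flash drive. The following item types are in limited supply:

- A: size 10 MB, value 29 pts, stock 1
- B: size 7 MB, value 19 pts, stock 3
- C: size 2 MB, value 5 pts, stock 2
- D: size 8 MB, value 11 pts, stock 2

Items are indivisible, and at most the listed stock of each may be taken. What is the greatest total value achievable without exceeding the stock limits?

Best selections within size 18 and stock limits:
- 1×A + 1×B: size 17, value 48
- 2×B + 2×C: size 18, value 48
- 2×B + 1×C: size 16, value 43
- 1×A + 1×D: size 18, value 40
Best: 48 pts.

48 pts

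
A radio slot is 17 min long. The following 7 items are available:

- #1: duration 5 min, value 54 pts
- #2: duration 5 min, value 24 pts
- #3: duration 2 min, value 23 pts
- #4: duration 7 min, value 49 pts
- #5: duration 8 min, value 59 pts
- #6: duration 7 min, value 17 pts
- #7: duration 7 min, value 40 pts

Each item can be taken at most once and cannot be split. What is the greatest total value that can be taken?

136 pts

Check high-value combinations within 17 min:
- #1+#3+#5: duration 5+2+8=15, value 54+23+59=136
- #3+#4+#5: duration 2+7+8=17, value 23+49+59=131
- #1+#2+#4: duration 5+5+7=17, value 54+24+49=127
- #1+#3+#4: duration 5+2+7=14, value 54+23+49=126
- #3+#5+#7: duration 2+8+7=17, value 23+59+40=122
Best: 136 pts.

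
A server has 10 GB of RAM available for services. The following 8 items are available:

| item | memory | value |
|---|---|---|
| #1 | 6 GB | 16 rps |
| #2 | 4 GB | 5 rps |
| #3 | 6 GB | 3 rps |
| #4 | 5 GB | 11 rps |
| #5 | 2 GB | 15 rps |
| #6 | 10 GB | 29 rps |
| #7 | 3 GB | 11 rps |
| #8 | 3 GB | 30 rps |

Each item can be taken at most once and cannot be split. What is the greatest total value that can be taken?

This is a 0/1 knapsack; check combinations near the capacity.
- #5+#7+#8: memory 2+3+3=8, value 15+11+30=56
- #4+#5+#8: memory 5+2+3=10, value 11+15+30=56
- #2+#5+#8: memory 4+2+3=9, value 5+15+30=50
- #1+#8: memory 6+3=9, value 16+30=46
- #2+#7+#8: memory 4+3+3=10, value 5+11+30=46
Best: 56 rps.

56 rps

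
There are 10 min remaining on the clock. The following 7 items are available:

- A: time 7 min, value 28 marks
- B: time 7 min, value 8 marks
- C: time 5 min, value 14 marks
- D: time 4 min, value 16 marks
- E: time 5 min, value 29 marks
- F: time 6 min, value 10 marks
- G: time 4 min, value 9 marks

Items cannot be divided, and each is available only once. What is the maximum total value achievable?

Check high-value combinations within 10 min:
- D+E: time 4+5=9, value 16+29=45
- C+E: time 5+5=10, value 14+29=43
- E+G: time 5+4=9, value 29+9=38
- C+D: time 5+4=9, value 14+16=30
Best: 45 marks.

45 marks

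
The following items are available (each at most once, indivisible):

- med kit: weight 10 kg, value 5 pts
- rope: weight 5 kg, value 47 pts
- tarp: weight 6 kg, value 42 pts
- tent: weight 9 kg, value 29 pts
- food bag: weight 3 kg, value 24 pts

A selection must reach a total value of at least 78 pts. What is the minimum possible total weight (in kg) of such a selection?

11

Subsets with value ≥ 78, sorted by total weight:
- rope+tarp: weight 11, value 89
- rope+tarp+food bag: weight 14, value 113
- rope+tent+food bag: weight 17, value 100
- tarp+tent+food bag: weight 18, value 95
Minimum weight: 11 kg.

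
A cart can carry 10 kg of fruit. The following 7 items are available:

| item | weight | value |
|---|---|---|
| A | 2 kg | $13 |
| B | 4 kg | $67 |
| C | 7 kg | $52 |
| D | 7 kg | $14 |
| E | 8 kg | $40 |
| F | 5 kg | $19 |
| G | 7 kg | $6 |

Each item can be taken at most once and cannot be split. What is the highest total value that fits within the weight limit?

$86

Check high-value combinations within 10 kg:
- B+F: weight 4+5=9, value 67+19=86
- A+B: weight 2+4=6, value 13+67=80
- B: weight 4, value 67
- A+C: weight 2+7=9, value 13+52=65
- A+E: weight 2+8=10, value 13+40=53
Best: $86.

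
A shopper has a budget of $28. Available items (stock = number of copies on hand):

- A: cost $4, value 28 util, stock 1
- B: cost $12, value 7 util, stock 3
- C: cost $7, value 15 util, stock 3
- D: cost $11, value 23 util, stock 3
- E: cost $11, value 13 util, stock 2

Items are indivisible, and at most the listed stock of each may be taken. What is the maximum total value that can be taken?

Top feasible selections:
- 1×A + 2×D: cost 26, value 74
- 1×A + 3×C: cost 25, value 73
Best: 74 util.

74 util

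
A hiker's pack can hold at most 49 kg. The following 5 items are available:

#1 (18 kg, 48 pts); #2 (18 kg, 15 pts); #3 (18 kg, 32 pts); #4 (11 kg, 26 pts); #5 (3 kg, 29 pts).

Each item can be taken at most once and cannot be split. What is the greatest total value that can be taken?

This is a 0/1 knapsack; check combinations near the capacity.
- #1+#3+#5: weight 18+18+3=39, value 48+32+29=109
- #1+#3+#4: weight 18+18+11=47, value 48+32+26=106
- #1+#4+#5: weight 18+11+3=32, value 48+26+29=103
Best: 109 pts.

109 pts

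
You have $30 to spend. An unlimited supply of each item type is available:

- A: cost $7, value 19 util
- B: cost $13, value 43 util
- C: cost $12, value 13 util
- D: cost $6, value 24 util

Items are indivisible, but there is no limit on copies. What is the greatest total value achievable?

120 util

Best value-per-unit is D at 24/6, and filling with it alone uses cost 5×6=30. No mix of the others beats 5×24 = 120.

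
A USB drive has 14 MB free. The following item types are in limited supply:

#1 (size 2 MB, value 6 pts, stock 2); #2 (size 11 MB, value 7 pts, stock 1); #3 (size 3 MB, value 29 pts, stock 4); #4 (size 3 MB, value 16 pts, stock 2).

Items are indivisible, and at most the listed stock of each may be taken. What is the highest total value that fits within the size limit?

122 pts

Best selections within size 14 and stock limits:
- 1×#1 + 4×#3: size 14, value 122
- 4×#3: size 12, value 116
Best: 122 pts.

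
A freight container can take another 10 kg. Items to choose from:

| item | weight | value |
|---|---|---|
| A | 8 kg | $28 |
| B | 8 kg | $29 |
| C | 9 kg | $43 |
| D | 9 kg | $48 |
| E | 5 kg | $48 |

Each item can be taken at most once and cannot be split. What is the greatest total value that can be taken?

Check high-value combinations within 10 kg:
- E: weight 5, value 48
- D: weight 9, value 48
- C: weight 9, value 43
- B: weight 8, value 29
- A: weight 8, value 28
Best: $48.

$48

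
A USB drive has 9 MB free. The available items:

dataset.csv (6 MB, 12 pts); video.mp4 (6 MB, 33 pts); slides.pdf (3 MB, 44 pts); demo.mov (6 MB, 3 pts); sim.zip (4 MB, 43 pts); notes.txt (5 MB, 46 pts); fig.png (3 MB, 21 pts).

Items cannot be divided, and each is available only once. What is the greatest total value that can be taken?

This is a 0/1 knapsack; check combinations near the capacity.
- slides.pdf+notes.txt: size 3+5=8, value 44+46=90
- sim.zip+notes.txt: size 4+5=9, value 43+46=89
- slides.pdf+sim.zip: size 3+4=7, value 44+43=87
- video.mp4+slides.pdf: size 6+3=9, value 33+44=77
Best: 90 pts.

90 pts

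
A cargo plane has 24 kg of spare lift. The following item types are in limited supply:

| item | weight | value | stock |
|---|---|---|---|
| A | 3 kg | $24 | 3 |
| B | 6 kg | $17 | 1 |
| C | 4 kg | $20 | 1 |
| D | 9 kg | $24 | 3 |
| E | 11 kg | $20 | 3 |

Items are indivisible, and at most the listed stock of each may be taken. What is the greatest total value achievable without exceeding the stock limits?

$116

Top feasible selections:
- 3×A + 1×C + 1×D: weight 22, value 116
- 3×A + 1×B + 1×D: weight 24, value 113
- 3×A + 1×C + 1×E: weight 24, value 112
- 3×A + 1×B + 1×C: weight 19, value 109
Best: $116.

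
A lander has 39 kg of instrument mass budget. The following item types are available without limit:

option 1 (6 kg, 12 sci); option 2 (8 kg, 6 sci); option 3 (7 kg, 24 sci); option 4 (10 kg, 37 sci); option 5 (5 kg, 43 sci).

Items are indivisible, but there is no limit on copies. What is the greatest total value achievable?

301 sci

Best value-per-unit is option 5 at 43/5, and filling with it alone uses mass 7×5=35. No mix of the others beats 7×43 = 301.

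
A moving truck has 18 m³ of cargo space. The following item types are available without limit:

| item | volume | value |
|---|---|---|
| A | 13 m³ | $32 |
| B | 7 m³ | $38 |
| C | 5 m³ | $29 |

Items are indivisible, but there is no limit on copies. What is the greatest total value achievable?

$96

Best value-per-unit is C at 29/5; filling with it alone gives 3×29 = 87.
Optimal mix: 1×B + 2×C → volume 17, value 96.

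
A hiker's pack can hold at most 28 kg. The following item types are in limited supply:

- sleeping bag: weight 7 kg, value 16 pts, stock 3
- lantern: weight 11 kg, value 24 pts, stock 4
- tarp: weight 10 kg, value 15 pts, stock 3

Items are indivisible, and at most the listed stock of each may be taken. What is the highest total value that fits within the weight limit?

56 pts

Best selections within weight 28 and stock limits:
- 2×sleeping bag + 1×lantern: weight 25, value 56
- 1×sleeping bag + 1×lantern + 1×tarp: weight 28, value 55
- 3×sleeping bag: weight 21, value 48
Best: 56 pts.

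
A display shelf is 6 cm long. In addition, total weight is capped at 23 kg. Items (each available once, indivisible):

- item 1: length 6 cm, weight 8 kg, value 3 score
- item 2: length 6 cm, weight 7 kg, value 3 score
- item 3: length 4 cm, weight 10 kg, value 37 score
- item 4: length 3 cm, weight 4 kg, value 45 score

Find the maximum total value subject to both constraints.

Feasible sets respecting both limits:
- item 4: length 3, weight 4, value 45
- item 3: length 4, weight 10, value 37
- item 1: length 6, weight 8, value 3
Best: 45 score.

45 score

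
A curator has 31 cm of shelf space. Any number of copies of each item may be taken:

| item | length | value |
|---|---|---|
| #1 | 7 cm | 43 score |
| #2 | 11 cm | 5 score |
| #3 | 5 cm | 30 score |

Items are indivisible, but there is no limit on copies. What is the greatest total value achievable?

Best value-per-unit is #1 at 43/7; filling with it alone gives 4×43 = 172.
Optimal mix: 3×#1 + 2×#3 → length 31, value 189.

189 score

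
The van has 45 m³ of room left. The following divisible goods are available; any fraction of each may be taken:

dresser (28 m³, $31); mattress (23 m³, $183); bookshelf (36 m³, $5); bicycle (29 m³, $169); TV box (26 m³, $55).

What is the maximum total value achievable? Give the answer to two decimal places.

311.21

Take in order of value per unit:
- mattress (183/23 per unit): all 23 → value 183, running total 183.00
- bicycle (169/29 per unit): 22 of 29 → value 22×169/29 = 128.2069, running total 311.21
Total 311.21.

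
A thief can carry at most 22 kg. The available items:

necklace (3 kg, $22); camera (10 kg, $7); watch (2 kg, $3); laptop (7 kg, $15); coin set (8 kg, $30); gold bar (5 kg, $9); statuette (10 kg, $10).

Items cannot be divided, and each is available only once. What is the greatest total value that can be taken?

$70

Check high-value combinations within 22 kg:
- necklace+watch+laptop+coin set: weight 3+2+7+8=20, value 22+3+15+30=70
- necklace+laptop+coin set: weight 3+7+8=18, value 22+15+30=67
- necklace+watch+coin set+gold bar: weight 3+2+8+5=18, value 22+3+30+9=64
Best: $70.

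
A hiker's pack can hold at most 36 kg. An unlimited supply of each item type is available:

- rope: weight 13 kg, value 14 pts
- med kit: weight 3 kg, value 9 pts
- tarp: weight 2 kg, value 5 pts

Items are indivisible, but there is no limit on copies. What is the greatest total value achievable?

Best value-per-unit is med kit at 9/3, and filling with it alone uses weight 12×3=36. No mix of the others beats 12×9 = 108.

108 pts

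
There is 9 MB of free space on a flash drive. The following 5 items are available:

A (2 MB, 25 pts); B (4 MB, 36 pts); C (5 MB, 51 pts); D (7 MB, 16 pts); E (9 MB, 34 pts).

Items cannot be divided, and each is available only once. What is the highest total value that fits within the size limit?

This is a 0/1 knapsack; check combinations near the capacity.
- B+C: size 4+5=9, value 36+51=87
- A+C: size 2+5=7, value 25+51=76
- A+B: size 2+4=6, value 25+36=61
- C: size 5, value 51
- A+D: size 2+7=9, value 25+16=41
Best: 87 pts.

87 pts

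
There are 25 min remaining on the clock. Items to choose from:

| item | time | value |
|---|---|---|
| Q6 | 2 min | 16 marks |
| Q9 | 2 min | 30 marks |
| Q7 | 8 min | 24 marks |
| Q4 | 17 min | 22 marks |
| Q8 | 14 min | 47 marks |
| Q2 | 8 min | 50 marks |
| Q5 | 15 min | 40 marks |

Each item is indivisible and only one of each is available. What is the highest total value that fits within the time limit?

127 marks

Check high-value combinations within 25 min:
- Q9+Q8+Q2: time 2+14+8=24, value 30+47+50=127
- Q6+Q9+Q7+Q2: time 2+2+8+8=20, value 16+30+24+50=120
- Q9+Q2+Q5: time 2+8+15=25, value 30+50+40=120
- Q6+Q8+Q2: time 2+14+8=24, value 16+47+50=113
- Q6+Q2+Q5: time 2+8+15=25, value 16+50+40=106
Best: 127 marks.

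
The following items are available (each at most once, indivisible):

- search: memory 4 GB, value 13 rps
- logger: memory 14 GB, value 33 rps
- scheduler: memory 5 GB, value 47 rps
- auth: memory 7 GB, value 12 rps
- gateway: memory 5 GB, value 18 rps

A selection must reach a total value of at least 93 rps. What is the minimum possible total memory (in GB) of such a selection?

23

Subsets with value ≥ 93, sorted by total memory:
- search+logger+scheduler: memory 23, value 93
- logger+scheduler+gateway: memory 24, value 98
Minimum memory: 23 GB.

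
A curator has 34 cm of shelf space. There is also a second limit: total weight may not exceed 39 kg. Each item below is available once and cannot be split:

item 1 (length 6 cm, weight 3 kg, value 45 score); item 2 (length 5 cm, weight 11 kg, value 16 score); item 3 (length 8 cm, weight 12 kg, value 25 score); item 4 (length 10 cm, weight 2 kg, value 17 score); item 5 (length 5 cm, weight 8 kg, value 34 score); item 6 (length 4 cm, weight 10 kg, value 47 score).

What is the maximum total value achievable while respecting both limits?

Feasible sets respecting both limits:
- item 1+item 3+item 4+item 5+item 6: length 33, weight 35, value 168
- item 1+item 2+item 4+item 5+item 6: length 30, weight 34, value 159
- item 1+item 3+item 5+item 6: length 23, weight 33, value 151
Best: 168 score.

168 score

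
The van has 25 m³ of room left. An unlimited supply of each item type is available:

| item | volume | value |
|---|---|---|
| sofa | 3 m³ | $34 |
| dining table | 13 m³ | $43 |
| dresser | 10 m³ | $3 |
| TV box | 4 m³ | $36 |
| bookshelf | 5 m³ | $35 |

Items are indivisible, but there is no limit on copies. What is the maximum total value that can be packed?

$274

Best value-per-unit is sofa at 34/3; filling with it alone gives 8×34 = 272.
Optimal mix: 7×sofa + 1×TV box → volume 25, value 274.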